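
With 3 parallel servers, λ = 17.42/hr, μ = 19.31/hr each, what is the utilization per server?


ρ = λ/(cμ) = 17.42/(3·19.31) = 17.42/57.93 = 0.3007

Final: 0.3007


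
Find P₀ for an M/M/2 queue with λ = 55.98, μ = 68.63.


a = λ/μ = 55.98/68.63 = 0.8157; ρ = a/c = 0.4078
Σ_{k=0}^{1} a^k/k! (terms k=0..1) = 1.00000 + 0.81568 = 1.81568
Tail: a^2/(2!(1−ρ)) = 0.66533/(2·0.5922) = 0.56178
P₀ = 1/(1.81568 + 0.56178) = 1/2.37746 = 0.420617

Final: 0.420617


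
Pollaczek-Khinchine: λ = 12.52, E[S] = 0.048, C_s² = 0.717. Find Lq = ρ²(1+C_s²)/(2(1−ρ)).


ρ = λ·E[S] = 12.52·0.048 = 0.6010
Lq = ρ²(1+C_s²)/(2(1−ρ)) = 0.3612·(1+0.717)/(2·0.3990)
= 0.3612·1.7170/0.7981 = 0.77699

Final: 0.77699


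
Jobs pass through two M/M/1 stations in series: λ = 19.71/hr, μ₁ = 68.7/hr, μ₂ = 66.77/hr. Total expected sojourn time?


Each node sees arrival rate λ = 19.71/hr (tandem ⇒ throughput preserved).
W₁ = 1/(μ₁−λ) = 1/(68.7−19.71) = 0.02041 hr
W₂ = 1/(μ₂−λ) = 1/(66.77−19.71) = 0.02125 hr
W_total = W₁ + W₂ = 0.02041 + 0.02125 = 0.04166 hr

Final: 0.04166 hr


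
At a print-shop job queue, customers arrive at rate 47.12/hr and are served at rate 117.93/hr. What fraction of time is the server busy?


ρ = λ/μ = 47.12/117.93 = 0.3996

Final: 0.3996


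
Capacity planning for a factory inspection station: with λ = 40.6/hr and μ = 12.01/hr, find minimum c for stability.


Stability requires cμ > λ ⇔ c > λ/μ.
λ/μ = 40.6/12.01 = 3.3805
Minimum integer c = ⌊3.3805⌋ + 1 = 4
Check: 4·12.01 = 48.04 > 40.6, while 3·12.01 = 36.03 ≤ 40.6

Final: 4 servers


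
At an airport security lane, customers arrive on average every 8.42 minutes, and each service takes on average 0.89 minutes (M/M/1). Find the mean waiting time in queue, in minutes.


λ = 60/8.42 = 7.1259 /hr
μ = 60/0.89 = 67.4157 /hr
ρ = λ/μ = 7.1259/67.4157 = 0.1057
Wq = ρ/(μ−λ) = 0.1057/(67.4157−7.1259) = 0.001753 hr
In minutes: 0.001753·60 = 0.1052 min

Final: 0.1052 min


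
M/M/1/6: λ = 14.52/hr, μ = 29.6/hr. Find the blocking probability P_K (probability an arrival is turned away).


ρ = λ/μ = 14.52/29.6 = 0.4905
P_K = (1−ρ)ρ^K/(1−ρ^(K+1)) = (0.5095·0.013933)/(1 − 0.006835)
= 0.007098/0.993165 = 0.007147

Final: 0.007147


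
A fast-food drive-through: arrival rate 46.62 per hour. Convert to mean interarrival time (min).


Mean interarrival time = 1/λ = 1/46.62 hour = 0.02145 hour
In minutes: 0.02145 × 60 = 1.2870 min

Final: 1.2870 min


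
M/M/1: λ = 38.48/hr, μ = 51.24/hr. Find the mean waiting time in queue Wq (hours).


ρ = 38.48/51.24 = 0.7510
Wq = ρ/(μ−λ) = 0.7510/(51.24 − 38.48) = 0.7510/12.76 = 0.05885 hr

Final: 0.05885 hr


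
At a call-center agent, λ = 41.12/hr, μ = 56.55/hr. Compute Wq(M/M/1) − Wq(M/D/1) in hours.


ρ = 41.12/56.55 = 0.7271
Wq(M/M/1) = ρ/(μ−λ) = 0.7271/15.43 = 0.04713 hr
Wq(M/D/1) = ρ/(2(μ−λ)) = 0.02356 hr
Savings = 0.04713 − 0.02356 = 0.02356 hr

Final: 0.02356 hr


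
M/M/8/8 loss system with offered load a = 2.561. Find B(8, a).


B(c,a) = (a^c/c!) / Σ_{k=0}^{c} a^k/k!
a^8/8! = 0.045894
Σ terms (k=0..8): 1.00000 + 2.56100 + 3.27936 + 2.79948 + 1.79237 + 0.91805 + 0.39185 + 0.14336 + 0.04589 = 12.931371
B = 0.045894/12.931371 = 0.003549

Final: 0.003549


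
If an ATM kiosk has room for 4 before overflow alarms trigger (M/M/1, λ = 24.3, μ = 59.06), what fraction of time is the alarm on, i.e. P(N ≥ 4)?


ρ = 24.3/59.06 = 0.4114
P(N ≥ n) = ρ^n = 0.4114^4 = 0.028658

Final: 0.028658


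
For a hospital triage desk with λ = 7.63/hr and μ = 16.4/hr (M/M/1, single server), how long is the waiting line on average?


ρ = 7.63/16.4 = 0.4652
Lq = ρ²/(1−ρ) = 0.2165/0.5348 = 0.4048

Final: 0.4048


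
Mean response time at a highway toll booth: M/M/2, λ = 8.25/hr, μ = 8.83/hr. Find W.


a = 0.9343; ρ = 0.4672; P₀ = 0.363180
Lq = P₀·a^c·ρ/(c!(1−ρ)²) = 0.26082
Wq = Lq/λ = 0.26082/8.25 = 0.03161 hr
W = Wq + 1/μ = 0.03161 + 0.11325 = 0.14487 hr

Final: 0.14487 hr


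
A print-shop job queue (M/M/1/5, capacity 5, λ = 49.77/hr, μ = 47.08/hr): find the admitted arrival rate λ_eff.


ρ = 1.0571; P_K = (1−ρ)ρ^5/(1−ρ^6) = 0.190644
λ_eff = λ(1 − P_K) = 49.77·(1 − 0.190644) = 49.77·0.809356 = 40.2816 /hr

Final: 40.2816 /hr


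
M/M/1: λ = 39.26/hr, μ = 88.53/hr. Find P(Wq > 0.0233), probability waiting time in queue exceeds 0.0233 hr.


ρ = 39.26/88.53 = 0.4435
P(Wq > t) = ρ·e^{−(μ−λ)t} = 0.4435·e^{−1.1480}
= 0.4435·0.317274 = 0.140700

Final: 0.140700


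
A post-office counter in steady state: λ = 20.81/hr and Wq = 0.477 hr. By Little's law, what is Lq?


Lq = λWq = 20.81·0.477 = 9.9264

Final: 9.9264


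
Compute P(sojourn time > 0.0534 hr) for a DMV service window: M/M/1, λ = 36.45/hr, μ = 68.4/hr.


W ~ Exponential(μ−λ) for M/M/1.
μ − λ = 68.4 − 36.45 = 31.9500
P(W > t) = e^{−(μ−λ)t} = e^{−1.7061} = 0.181567

Final: 0.181567


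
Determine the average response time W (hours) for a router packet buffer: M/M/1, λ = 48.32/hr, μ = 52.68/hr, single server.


W = 1/(μ−λ) = 1/(52.68 − 48.32) = 1/4.36 = 0.2294 hr

Final: 0.2294 hr


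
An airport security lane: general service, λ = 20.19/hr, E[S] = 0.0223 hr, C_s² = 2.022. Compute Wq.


ρ = λ·E[S] = 20.19·0.0223 = 0.4502
E[S²] = E[S]²(1+C_s²) = 0.0223²·(1+2.022) = 0.001503
Wq = λ·E[S²]/(2(1−ρ)) = 20.19·0.001503/(2·0.5498) = 0.02760 hr

Final: 0.02760 hr


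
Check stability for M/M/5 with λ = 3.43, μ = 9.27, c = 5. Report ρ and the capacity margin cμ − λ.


Total capacity cμ = 5·9.27 = 46.35/hr
ρ = λ/(cμ) = 3.43/46.35 = 0.07400
Stable ⇔ ρ < 1: YES
Spare capacity = cμ − λ = 46.35 − 3.43 = 42.92/hr

Final: ρ = 0.07400; stable; margin = 42.92/hr


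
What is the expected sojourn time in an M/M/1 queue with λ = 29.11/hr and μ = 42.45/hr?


W = 1/(μ−λ) = 1/(42.45 − 29.11) = 1/13.34 = 0.07496 hr

Final: 0.07496 hr


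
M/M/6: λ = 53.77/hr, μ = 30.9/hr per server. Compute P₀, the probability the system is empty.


a = λ/μ = 53.77/30.9 = 1.7401; ρ = a/c = 0.2900
Σ_{k=0}^{5} a^k/k! (terms k=0..5) = 1.00000 + 1.74013 + 1.51403 + 0.87820 + 0.38205 + 0.13296 = 5.64736
Tail: a^6/(6!(1−ρ)) = 27.76447/(720·0.7100) = 0.05431
P₀ = 1/(5.64736 + 0.05431) = 1/5.70168 = 0.175387

Final: 0.175387


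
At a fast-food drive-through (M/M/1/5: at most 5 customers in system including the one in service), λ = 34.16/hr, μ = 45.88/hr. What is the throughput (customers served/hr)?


ρ = 0.7446; P_K = (1−ρ)ρ^5/(1−ρ^6) = 0.070451
λ_eff = λ(1 − P_K) = 34.16·(1 − 0.070451) = 34.16·0.929549 = 31.7534 /hr

Final: 31.7534 /hr


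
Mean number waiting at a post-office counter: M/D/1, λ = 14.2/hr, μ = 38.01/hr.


ρ = 14.2/38.01 = 0.3736
M/D/1: Lq = ρ²/(2(1−ρ)) = 0.1396/(2·0.6264) = 0.11140

Final: 0.11140


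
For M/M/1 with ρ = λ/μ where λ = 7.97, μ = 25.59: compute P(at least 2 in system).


ρ = 7.97/25.59 = 0.3114
P(N ≥ n) = ρ^n = 0.3114^2 = 0.097001

Final: 0.097001


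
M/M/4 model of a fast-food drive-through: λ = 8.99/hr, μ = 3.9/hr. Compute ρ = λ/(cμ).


ρ = λ/(cμ) = 8.99/(4·3.9) = 8.99/15.60 = 0.5763

Final: 0.5763


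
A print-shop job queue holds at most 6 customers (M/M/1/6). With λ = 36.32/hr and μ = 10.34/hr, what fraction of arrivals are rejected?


ρ = λ/μ = 36.32/10.34 = 3.5126
P_K = (1−ρ)ρ^K/(1−ρ^(K+1)) = (-2.5126·1878.243119)/(1 − 6597.465193)
= -4719.222074/-6596.465193 = 0.715417

Final: 0.715417


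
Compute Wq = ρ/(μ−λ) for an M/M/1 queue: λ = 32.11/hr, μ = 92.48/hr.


ρ = 32.11/92.48 = 0.3472
Wq = ρ/(μ−λ) = 0.3472/(92.48 − 32.11) = 0.3472/60.37 = 0.005751 hr

Final: 0.005751 hr


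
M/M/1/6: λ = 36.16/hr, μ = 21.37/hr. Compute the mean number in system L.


ρ = 36.16/21.37 = 1.6921
L = ρ[1 − (K+1)ρ^K + Kρ^(K+1)] / [(1−ρ)(1−ρ^(K+1))]
Numerator: 1.6921·(1 − 7·23.471638 + 6·39.716164) = 126.899297
Denominator: (-0.6921)·(-38.716164) = 26.795137
L = 126.899297/26.795137 = 4.7359

Final: 4.7359


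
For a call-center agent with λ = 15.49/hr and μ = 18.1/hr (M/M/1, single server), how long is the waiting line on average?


ρ = 15.49/18.1 = 0.8558
Lq = ρ²/(1−ρ) = 0.7324/0.1442 = 5.0791

Final: 5.0791


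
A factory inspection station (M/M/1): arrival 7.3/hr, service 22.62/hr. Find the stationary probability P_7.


ρ = 7.3/22.62 = 0.3227
P_n = (1−ρ)·ρ^n = (1 − 0.3227)·0.3227^7 = 0.6773·0.0003646 = 0.0002469

Final: 0.0002469


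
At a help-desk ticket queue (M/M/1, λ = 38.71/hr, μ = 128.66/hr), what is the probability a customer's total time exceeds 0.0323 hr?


W ~ Exponential(μ−λ) for M/M/1.
μ − λ = 128.66 − 38.71 = 89.9500
P(W > t) = e^{−(μ−λ)t} = e^{−2.9054} = 0.054728

Final: 0.054728


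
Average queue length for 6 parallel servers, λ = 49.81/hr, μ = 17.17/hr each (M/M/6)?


a = λ/μ = 2.9010; ρ = a/6 = 0.4835
P₀ = 0.054219
Lq = P₀·a^c·ρ / (c!·(1−ρ)²) = 0.054219·596.04285·0.4835/(720·0.26677)
= 0.08135

Final: 0.08135


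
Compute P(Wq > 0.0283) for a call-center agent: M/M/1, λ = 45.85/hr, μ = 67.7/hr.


ρ = 45.85/67.7 = 0.6773
P(Wq > t) = ρ·e^{−(μ−λ)t} = 0.6773·e^{−0.6184}
= 0.6773·0.538830 = 0.364924

Final: 0.364924


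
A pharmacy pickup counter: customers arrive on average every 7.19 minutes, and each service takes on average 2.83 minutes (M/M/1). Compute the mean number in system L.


λ = 60/7.19 = 8.3449 /hr
μ = 60/2.83 = 21.2014 /hr
ρ = λ/μ = 8.3449/21.2014 = 0.3936
L = ρ/(1−ρ) = 0.3936/0.6064 = 0.6491

Final: 0.6491


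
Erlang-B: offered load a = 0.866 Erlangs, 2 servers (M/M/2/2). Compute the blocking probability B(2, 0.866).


B(c,a) = (a^c/c!) / Σ_{k=0}^{c} a^k/k!
a^2/2! = 0.374978
Σ terms (k=0..2): 1.00000 + 0.86600 + 0.37498 = 2.240978
B = 0.374978/2.240978 = 0.167328

Final: 0.167328


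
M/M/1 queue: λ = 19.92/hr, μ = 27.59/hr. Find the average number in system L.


ρ = λ/μ = 19.92/27.59 = 0.7220
L = ρ/(1−ρ) = 0.7220/(1 − 0.7220) = 0.7220/0.2780 = 2.5971

Final: 2.5971


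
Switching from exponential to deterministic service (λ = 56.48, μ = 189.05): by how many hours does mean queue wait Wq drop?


ρ = 56.48/189.05 = 0.2988
Wq(M/M/1) = ρ/(μ−λ) = 0.2988/132.57 = 0.002254 hr
Wq(M/D/1) = ρ/(2(μ−λ)) = 0.001127 hr
Savings = 0.002254 − 0.001127 = 0.001127 hr

Final: 0.001127 hr


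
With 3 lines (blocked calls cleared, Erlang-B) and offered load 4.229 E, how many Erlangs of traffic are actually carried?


B(3,4.229) = 0.470764 (Erlang-B)
Carried load = a(1 − B) = 4.229·(1 − 0.470764) = 4.229·0.529236 = 2.2381 E

Final: 2.2381 Erlangs


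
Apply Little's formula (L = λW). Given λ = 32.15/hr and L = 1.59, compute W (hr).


W = L/λ = 1.59/32.15 = 0.04946 hr

Final: 0.04946 hr


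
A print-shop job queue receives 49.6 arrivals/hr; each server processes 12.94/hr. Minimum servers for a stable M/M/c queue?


Stability requires cμ > λ ⇔ c > λ/μ.
λ/μ = 49.6/12.94 = 3.8331
Minimum integer c = ⌊3.8331⌋ + 1 = 4
Check: 4·12.94 = 51.76 > 49.6, while 3·12.94 = 38.82 ≤ 49.6

Final: 4 servers


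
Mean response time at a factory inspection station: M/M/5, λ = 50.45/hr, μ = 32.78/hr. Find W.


a = 1.5390; ρ = 0.3078; P₀ = 0.214193
Lq = P₀·a^c·ρ/(c!(1−ρ)²) = 0.009902
Wq = Lq/λ = 0.009902/50.45 = 0.0001963 hr
W = Wq + 1/μ = 0.0001963 + 0.03051 = 0.03070 hr

Final: 0.03070 hr


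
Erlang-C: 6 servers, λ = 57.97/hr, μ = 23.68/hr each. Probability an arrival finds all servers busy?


a = λ/μ = 2.4481; ρ = a/6 = 0.4080
P₀ = 0.086029 (from M/M/c formula)
C(c,a) = [a^c/(c!(1−ρ))]·P₀ = [215.24329/(720·0.5920)]·0.086029
= 0.50499·0.086029 = 0.043444

Final: 0.043444


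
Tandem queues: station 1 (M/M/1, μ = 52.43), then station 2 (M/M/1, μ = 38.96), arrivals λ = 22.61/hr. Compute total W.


Each node sees arrival rate λ = 22.61/hr (tandem ⇒ throughput preserved).
W₁ = 1/(μ₁−λ) = 1/(52.43−22.61) = 0.03353 hr
W₂ = 1/(μ₂−λ) = 1/(38.96−22.61) = 0.06116 hr
W_total = W₁ + W₂ = 0.03353 + 0.06116 = 0.09470 hr

Final: 0.09470 hr


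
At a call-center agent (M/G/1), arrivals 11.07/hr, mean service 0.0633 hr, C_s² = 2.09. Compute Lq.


ρ = λ·E[S] = 11.07·0.0633 = 0.7007
Lq = ρ²(1+C_s²)/(2(1−ρ)) = 0.4910·(1+2.09)/(2·0.2993)
= 0.4910·3.0900/0.5985 = 2.53495

Final: 2.53495


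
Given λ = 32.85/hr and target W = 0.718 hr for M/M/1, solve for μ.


W = 1/(μ−λ) ⇒ μ − λ = 1/W = 1/0.718 = 1.3928
μ = λ + 1/W = 32.85 + 1.3928 = 34.2428 per hr

Final: 34.2428 /hr


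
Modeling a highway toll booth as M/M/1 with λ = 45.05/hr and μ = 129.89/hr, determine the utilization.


ρ = λ/μ = 45.05/129.89 = 0.3468

Final: 0.3468


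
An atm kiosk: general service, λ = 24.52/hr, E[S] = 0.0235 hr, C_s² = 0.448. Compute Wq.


ρ = λ·E[S] = 24.52·0.0235 = 0.5762
E[S²] = E[S]²(1+C_s²) = 0.0235²·(1+0.448) = 0.0007997
Wq = λ·E[S²]/(2(1−ρ)) = 24.52·0.0007997/(2·0.4238) = 0.02313 hr

Final: 0.02313 hr


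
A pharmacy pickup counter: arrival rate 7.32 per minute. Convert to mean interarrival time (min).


Mean interarrival time = 1/λ = 1/7.32 minute = 0.13661 minute
In minutes: 0.13661 × 1 = 0.1366 min

Final: 0.1366 min


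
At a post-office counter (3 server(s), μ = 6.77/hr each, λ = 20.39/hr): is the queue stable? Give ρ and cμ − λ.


Total capacity cμ = 3·6.77 = 20.31/hr
ρ = λ/(cμ) = 20.39/20.31 = 1.0039
Stable ⇔ ρ < 1: NO
Spare capacity = cμ − λ = 20.31 − 20.39 = -0.08/hr

Final: ρ = 1.0039; unstable; margin = -0.08/hr


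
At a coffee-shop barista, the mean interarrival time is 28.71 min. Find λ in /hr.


λ = 1/(interarrival time) in consistent units.
1 hour = 60 min, so λ = 60/28.71 = 2.0899 per hour

Final: 2.0899 /hr


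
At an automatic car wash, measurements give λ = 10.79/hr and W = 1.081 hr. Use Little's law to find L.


L = λW = 10.79·1.081 = 11.6640

Final: 11.6640


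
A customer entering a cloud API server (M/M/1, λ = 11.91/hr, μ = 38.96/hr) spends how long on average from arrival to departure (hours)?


W = 1/(μ−λ) = 1/(38.96 − 11.91) = 1/27.05 = 0.03697 hr

Final: 0.03697 hr


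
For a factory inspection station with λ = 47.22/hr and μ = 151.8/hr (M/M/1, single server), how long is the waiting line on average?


ρ = 47.22/151.8 = 0.3111
Lq = ρ²/(1−ρ) = 0.09676/0.6889 = 0.1405

Final: 0.1405


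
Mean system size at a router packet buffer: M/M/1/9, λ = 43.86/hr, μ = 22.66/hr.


ρ = 43.86/22.66 = 1.9356
L = ρ[1 − (K+1)ρ^K + Kρ^(K+1)] / [(1−ρ)(1−ρ^(K+1))]
Numerator: 1.9356·(1 − 10·381.310265 + 9·738.052436) = 5478.375844
Denominator: (-0.9356)·(-737.052436) = 689.563621
L = 5478.375844/689.563621 = 7.9447

Final: 7.9447


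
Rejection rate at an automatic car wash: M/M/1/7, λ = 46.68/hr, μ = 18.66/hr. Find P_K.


ρ = λ/μ = 46.68/18.66 = 2.5016
P_K = (1−ρ)ρ^K/(1−ρ^(K+1)) = (-1.5016·613.104432)/(1 − 1533.746779)
= -920.642347/-1532.746779 = 0.600649

Final: 0.600649


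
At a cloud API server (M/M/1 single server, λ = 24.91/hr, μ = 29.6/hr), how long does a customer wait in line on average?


ρ = 24.91/29.6 = 0.8416
Wq = ρ/(μ−λ) = 0.8416/(29.6 − 24.91) = 0.8416/4.69 = 0.1794 hr

Final: 0.1794 hr


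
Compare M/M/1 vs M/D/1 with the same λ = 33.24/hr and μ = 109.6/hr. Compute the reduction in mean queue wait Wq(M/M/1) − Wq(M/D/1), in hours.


ρ = 33.24/109.6 = 0.3033
Wq(M/M/1) = ρ/(μ−λ) = 0.3033/76.36 = 0.003972 hr
Wq(M/D/1) = ρ/(2(μ−λ)) = 0.001986 hr
Savings = 0.003972 − 0.001986 = 0.001986 hr

Final: 0.001986 hr


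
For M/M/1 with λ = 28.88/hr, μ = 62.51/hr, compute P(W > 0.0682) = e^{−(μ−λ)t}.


W ~ Exponential(μ−λ) for M/M/1.
μ − λ = 62.51 − 28.88 = 33.6300
P(W > t) = e^{−(μ−λ)t} = e^{−2.2936} = 0.100906

Final: 0.100906


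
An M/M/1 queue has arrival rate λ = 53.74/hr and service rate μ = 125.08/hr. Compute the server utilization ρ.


ρ = λ/μ = 53.74/125.08 = 0.4296

Final: 0.4296


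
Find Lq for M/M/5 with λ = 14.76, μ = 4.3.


a = λ/μ = 3.4326; ρ = a/5 = 0.6865
P₀ = 0.028156
Lq = P₀·a^c·ρ / (c!·(1−ρ)²) = 0.028156·476.52919·0.6865/(120·0.09827)
= 0.78106

Final: 0.78106


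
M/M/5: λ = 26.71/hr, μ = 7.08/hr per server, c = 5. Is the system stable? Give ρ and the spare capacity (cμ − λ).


Total capacity cμ = 5·7.08 = 35.40/hr
ρ = λ/(cμ) = 26.71/35.40 = 0.7545
Stable ⇔ ρ < 1: YES
Spare capacity = cμ − λ = 35.40 − 26.71 = 8.69/hr

Final: ρ = 0.7545; stable; margin = 8.69/hr


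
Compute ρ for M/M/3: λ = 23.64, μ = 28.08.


ρ = λ/(cμ) = 23.64/(3·28.08) = 23.64/84.24 = 0.2806

Final: 0.2806


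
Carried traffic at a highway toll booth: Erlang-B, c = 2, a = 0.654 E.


B(2,0.654) = 0.114494 (Erlang-B)
Carried load = a(1 − B) = 0.654·(1 − 0.114494) = 0.654·0.885506 = 0.5791 E

Final: 0.5791 Erlangs


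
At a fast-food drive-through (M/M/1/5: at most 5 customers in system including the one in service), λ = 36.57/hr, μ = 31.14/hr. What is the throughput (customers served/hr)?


ρ = 1.1744; P_K = (1−ρ)ρ^5/(1−ρ^6) = 0.239955
λ_eff = λ(1 − P_K) = 36.57·(1 − 0.239955) = 36.57·0.760045 = 27.7948 /hr

Final: 27.7948 /hr


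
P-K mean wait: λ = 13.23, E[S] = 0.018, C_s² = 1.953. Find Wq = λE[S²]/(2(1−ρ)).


ρ = λ·E[S] = 13.23·0.018 = 0.2381
E[S²] = E[S]²(1+C_s²) = 0.018²·(1+1.953) = 0.0009568
Wq = λ·E[S²]/(2(1−ρ)) = 13.23·0.0009568/(2·0.7619) = 0.008307 hr

Final: 0.008307 hr


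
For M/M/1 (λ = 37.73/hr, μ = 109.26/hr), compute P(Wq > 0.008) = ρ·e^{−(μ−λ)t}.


ρ = 37.73/109.26 = 0.3453
P(Wq > t) = ρ·e^{−(μ−λ)t} = 0.3453·e^{−0.5722}
= 0.3453·0.564260 = 0.194852

Final: 0.194852


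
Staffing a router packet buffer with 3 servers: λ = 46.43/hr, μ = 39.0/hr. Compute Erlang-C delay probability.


a = λ/μ = 1.1905; ρ = a/3 = 0.3968
P₀ = 0.297140 (from M/M/c formula)
C(c,a) = [a^c/(c!(1−ρ))]·P₀ = [1.68734/(6·0.6032)]·0.297140
= 0.46625·0.297140 = 0.138541

Final: 0.138541


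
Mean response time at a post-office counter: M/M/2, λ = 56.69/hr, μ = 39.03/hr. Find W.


a = 1.4525; ρ = 0.7262; P₀ = 0.158590
Lq = P₀·a^c·ρ/(c!(1−ρ)²) = 1.62102
Wq = Lq/λ = 1.62102/56.69 = 0.02859 hr
W = Wq + 1/μ = 0.02859 + 0.02562 = 0.05422 hr

Final: 0.05422 hr


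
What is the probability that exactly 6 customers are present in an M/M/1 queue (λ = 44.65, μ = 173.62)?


ρ = 44.65/173.62 = 0.2572
P_n = (1−ρ)·ρ^n = (1 − 0.2572)·0.2572^6 = 0.7428·0.0002893 = 0.0002149

Final: 0.0002149


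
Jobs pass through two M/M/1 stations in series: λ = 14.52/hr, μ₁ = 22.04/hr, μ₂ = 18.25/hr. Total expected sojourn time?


Each node sees arrival rate λ = 14.52/hr (tandem ⇒ throughput preserved).
W₁ = 1/(μ₁−λ) = 1/(22.04−14.52) = 0.13298 hr
W₂ = 1/(μ₂−λ) = 1/(18.25−14.52) = 0.26810 hr
W_total = W₁ + W₂ = 0.13298 + 0.26810 = 0.40108 hr

Final: 0.40108 hr


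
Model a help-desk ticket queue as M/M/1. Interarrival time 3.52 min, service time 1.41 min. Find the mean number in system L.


λ = 60/3.52 = 17.0455 /hr
μ = 60/1.41 = 42.5532 /hr
ρ = λ/μ = 17.0455/42.5532 = 0.4006
L = ρ/(1−ρ) = 0.4006/0.5994 = 0.6682

Final: 0.6682


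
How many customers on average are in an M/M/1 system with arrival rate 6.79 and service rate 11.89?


ρ = λ/μ = 6.79/11.89 = 0.5711
L = ρ/(1−ρ) = 0.5711/(1 − 0.5711) = 0.5711/0.4289 = 1.3314

Final: 1.3314


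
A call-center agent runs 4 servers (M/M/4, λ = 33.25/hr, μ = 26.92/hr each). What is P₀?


a = λ/μ = 33.25/26.92 = 1.2351; ρ = a/c = 0.3088
Σ_{k=0}^{3} a^k/k! (terms k=0..3) = 1.00000 + 1.23514 + 0.76279 + 0.31405 = 3.31198
Tail: a^4/(4!(1−ρ)) = 2.32738/(24·0.6912) = 0.14029
P₀ = 1/(3.31198 + 0.14029) = 1/3.45227 = 0.289664

Final: 0.289664


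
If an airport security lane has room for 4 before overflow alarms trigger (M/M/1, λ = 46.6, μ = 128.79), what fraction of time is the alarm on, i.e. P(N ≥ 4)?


ρ = 46.6/128.79 = 0.3618
P(N ≥ n) = ρ^n = 0.3618^4 = 0.017140

Final: 0.017140


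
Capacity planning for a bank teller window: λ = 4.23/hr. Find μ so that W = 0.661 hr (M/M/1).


W = 1/(μ−λ) ⇒ μ − λ = 1/W = 1/0.661 = 1.5129
μ = λ + 1/W = 4.23 + 1.5129 = 5.7429 per hr

Final: 5.7429 /hr


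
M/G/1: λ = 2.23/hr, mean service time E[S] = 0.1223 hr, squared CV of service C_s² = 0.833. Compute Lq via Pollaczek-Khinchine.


ρ = λ·E[S] = 2.23·0.1223 = 0.2727
Lq = ρ²(1+C_s²)/(2(1−ρ)) = 0.07438·(1+0.833)/(2·0.7273)
= 0.07438·1.8330/1.4545 = 0.09373

Final: 0.09373


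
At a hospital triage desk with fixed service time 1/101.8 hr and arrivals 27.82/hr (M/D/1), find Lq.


ρ = 27.82/101.8 = 0.2733
M/D/1: Lq = ρ²/(2(1−ρ)) = 0.07468/(2·0.7267) = 0.05138

Final: 0.05138


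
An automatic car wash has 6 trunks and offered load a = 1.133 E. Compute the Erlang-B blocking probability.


B(c,a) = (a^c/c!) / Σ_{k=0}^{c} a^k/k!
a^6/6! = 0.002938
Σ terms (k=0..6): 1.00000 + 1.13300 + 0.64184 + 0.24240 + 0.06866 + 0.01556 + 0.002938 = 3.104405
B = 0.002938/3.104405 = 0.0009464

Final: 0.0009464


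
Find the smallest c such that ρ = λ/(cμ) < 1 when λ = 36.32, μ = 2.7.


Stability requires cμ > λ ⇔ c > λ/μ.
λ/μ = 36.32/2.7 = 13.4519
Minimum integer c = ⌊13.4519⌋ + 1 = 14
Check: 14·2.7 = 37.80 > 36.32, while 13·2.7 = 35.10 ≤ 36.32

Final: 14 servers


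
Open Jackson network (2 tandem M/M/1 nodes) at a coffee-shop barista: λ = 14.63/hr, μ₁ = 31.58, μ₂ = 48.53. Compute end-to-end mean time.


Each node sees arrival rate λ = 14.63/hr (tandem ⇒ throughput preserved).
W₁ = 1/(μ₁−λ) = 1/(31.58−14.63) = 0.05900 hr
W₂ = 1/(μ₂−λ) = 1/(48.53−14.63) = 0.02950 hr
W_total = W₁ + W₂ = 0.05900 + 0.02950 = 0.08850 hr

Final: 0.08850 hr


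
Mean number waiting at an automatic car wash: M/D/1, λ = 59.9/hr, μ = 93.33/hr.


ρ = 59.9/93.33 = 0.6418
M/D/1: Lq = ρ²/(2(1−ρ)) = 0.4119/(2·0.3582) = 0.57500

Final: 0.57500


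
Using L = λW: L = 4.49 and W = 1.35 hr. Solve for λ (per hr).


λ = L/W = 4.49/1.35 = 3.3259 /hr

Final: 3.3259 /hr


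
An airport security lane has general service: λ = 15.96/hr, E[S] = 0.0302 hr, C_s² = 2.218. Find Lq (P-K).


ρ = λ·E[S] = 15.96·0.0302 = 0.4820
Lq = ρ²(1+C_s²)/(2(1−ρ)) = 0.2323·(1+2.218)/(2·0.5180)
= 0.2323·3.2180/1.0360 = 0.72160

Final: 0.72160


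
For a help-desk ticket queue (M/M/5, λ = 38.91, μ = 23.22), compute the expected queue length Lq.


a = λ/μ = 1.6757; ρ = a/5 = 0.3351
P₀ = 0.186634
Lq = P₀·a^c·ρ / (c!·(1−ρ)²) = 0.186634·13.21281·0.3351/(120·0.44204)
= 0.01558

Final: 0.01558


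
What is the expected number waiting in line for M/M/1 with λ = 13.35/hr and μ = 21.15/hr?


ρ = 13.35/21.15 = 0.6312
Lq = ρ²/(1−ρ) = 0.3984/0.3688 = 1.0803

Final: 1.0803


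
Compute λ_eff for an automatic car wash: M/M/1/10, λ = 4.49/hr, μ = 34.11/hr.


ρ = 0.1316; P_K = (1−ρ)ρ^10/(1−ρ^11) = 0.000000001356
λ_eff = λ(1 − P_K) = 4.49·(1 − 0.000000001356) = 4.49·1.000000 = 4.4900 /hr

Final: 4.4900 /hr


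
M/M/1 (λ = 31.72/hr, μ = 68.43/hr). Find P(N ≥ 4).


ρ = 31.72/68.43 = 0.4635
P(N ≥ n) = ρ^n = 0.4635^4 = 0.046169

Final: 0.046169


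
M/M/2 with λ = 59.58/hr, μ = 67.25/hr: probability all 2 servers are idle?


a = λ/μ = 59.58/67.25 = 0.8859; ρ = a/c = 0.4430
Σ_{k=0}^{1} a^k/k! (terms k=0..1) = 1.00000 + 0.88595 = 1.88595
Tail: a^2/(2!(1−ρ)) = 0.78490/(2·0.5570) = 0.70455
P₀ = 1/(1.88595 + 0.70455) = 1/2.59050 = 0.386026

Final: 0.386026


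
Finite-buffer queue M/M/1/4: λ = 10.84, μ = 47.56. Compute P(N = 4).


ρ = λ/μ = 10.84/47.56 = 0.2279
P_K = (1−ρ)ρ^K/(1−ρ^(K+1)) = (0.7721·0.002699)/(1 − 0.0006151)
= 0.002084/0.999385 = 0.002085

Final: 0.002085


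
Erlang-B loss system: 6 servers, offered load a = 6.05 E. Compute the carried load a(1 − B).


B(6,6.05) = 0.268423 (Erlang-B)
Carried load = a(1 − B) = 6.05·(1 − 0.268423) = 6.05·0.731577 = 4.4260 E

Final: 4.4260 Erlangs


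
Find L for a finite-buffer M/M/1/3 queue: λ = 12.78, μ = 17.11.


ρ = 12.78/17.11 = 0.7469
L = ρ[1 − (K+1)ρ^K + Kρ^(K+1)] / [(1−ρ)(1−ρ^(K+1))]
Numerator: 0.7469·(1 − 4·0.416718 + 3·0.311260) = 0.199361
Denominator: (0.2531)·(0.688740) = 0.174298
L = 0.199361/0.174298 = 1.1438

Final: 1.1438


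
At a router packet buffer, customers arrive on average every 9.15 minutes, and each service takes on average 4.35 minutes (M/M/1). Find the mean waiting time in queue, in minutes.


λ = 60/9.15 = 6.5574 /hr
μ = 60/4.35 = 13.7931 /hr
ρ = λ/μ = 6.5574/13.7931 = 0.4754
Wq = ρ/(μ−λ) = 0.4754/(13.7931−6.5574) = 0.06570 hr
In minutes: 0.06570·60 = 3.942 min

Final: 3.942 min


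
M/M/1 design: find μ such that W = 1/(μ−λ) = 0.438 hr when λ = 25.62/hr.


W = 1/(μ−λ) ⇒ μ − λ = 1/W = 1/0.438 = 2.2831
μ = λ + 1/W = 25.62 + 2.2831 = 27.9031 per hr

Final: 27.9031 /hr


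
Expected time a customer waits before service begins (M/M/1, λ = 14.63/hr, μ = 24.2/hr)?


ρ = 14.63/24.2 = 0.6045
Wq = ρ/(μ−λ) = 0.6045/(24.2 − 14.63) = 0.6045/9.57 = 0.06317 hr

Final: 0.06317 hr


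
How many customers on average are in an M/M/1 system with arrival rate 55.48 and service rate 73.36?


ρ = λ/μ = 55.48/73.36 = 0.7563
L = ρ/(1−ρ) = 0.7563/(1 − 0.7563) = 0.7563/0.2437 = 3.1029

Final: 3.1029


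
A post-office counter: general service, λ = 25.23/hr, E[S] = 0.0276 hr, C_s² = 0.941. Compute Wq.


ρ = λ·E[S] = 25.23·0.0276 = 0.6963
E[S²] = E[S]²(1+C_s²) = 0.0276²·(1+0.941) = 0.001479
Wq = λ·E[S²]/(2(1−ρ)) = 25.23·0.001479/(2·0.3037) = 0.06143 hr

Final: 0.06143 hr


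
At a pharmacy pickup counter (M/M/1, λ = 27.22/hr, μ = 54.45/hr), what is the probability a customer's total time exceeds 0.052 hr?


W ~ Exponential(μ−λ) for M/M/1.
μ − λ = 54.45 − 27.22 = 27.2300
P(W > t) = e^{−(μ−λ)t} = e^{−1.4160} = 0.242693

Final: 0.242693


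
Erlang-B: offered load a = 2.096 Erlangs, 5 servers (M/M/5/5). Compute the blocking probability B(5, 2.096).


B(c,a) = (a^c/c!) / Σ_{k=0}^{c} a^k/k!
a^5/5! = 0.337113
Σ terms (k=0..5): 1.00000 + 2.09600 + 2.19661 + 1.53470 + 0.80418 + 0.33711 = 7.968599
B = 0.337113/7.968599 = 0.042305

Final: 0.042305


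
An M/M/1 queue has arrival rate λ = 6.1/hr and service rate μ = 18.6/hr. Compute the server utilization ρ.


ρ = λ/μ = 6.1/18.6 = 0.3280

Final: 0.3280


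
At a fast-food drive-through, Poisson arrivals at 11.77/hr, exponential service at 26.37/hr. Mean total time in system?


W = 1/(μ−λ) = 1/(26.37 − 11.77) = 1/14.60 = 0.06849 hr

Final: 0.06849 hr


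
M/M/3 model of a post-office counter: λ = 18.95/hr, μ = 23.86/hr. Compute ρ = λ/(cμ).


ρ = λ/(cμ) = 18.95/(3·23.86) = 18.95/71.58 = 0.2647

Final: 0.2647


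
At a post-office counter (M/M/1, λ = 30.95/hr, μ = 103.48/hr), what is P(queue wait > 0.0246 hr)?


ρ = 30.95/103.48 = 0.2991
P(Wq > t) = ρ·e^{−(μ−λ)t} = 0.2991·e^{−1.7842}
= 0.2991·0.167925 = 0.050225

Final: 0.050225


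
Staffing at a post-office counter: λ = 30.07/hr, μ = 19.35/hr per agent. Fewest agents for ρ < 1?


Stability requires cμ > λ ⇔ c > λ/μ.
λ/μ = 30.07/19.35 = 1.5540
Minimum integer c = ⌊1.5540⌋ + 1 = 2
Check: 2·19.35 = 38.70 > 30.07, while 1·19.35 = 19.35 ≤ 30.07

Final: 2 servers


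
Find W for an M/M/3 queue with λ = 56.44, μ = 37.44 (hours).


a = 1.5075; ρ = 0.5025; P₀ = 0.208709
Lq = P₀·a^c·ρ/(c!(1−ρ)²) = 0.24192
Wq = Lq/λ = 0.24192/56.44 = 0.004286 hr
W = Wq + 1/μ = 0.004286 + 0.02671 = 0.03100 hr

Final: 0.03100 hr


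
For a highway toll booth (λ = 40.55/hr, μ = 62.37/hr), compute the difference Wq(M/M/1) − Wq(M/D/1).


ρ = 40.55/62.37 = 0.6502
Wq(M/M/1) = ρ/(μ−λ) = 0.6502/21.82 = 0.02980 hr
Wq(M/D/1) = ρ/(2(μ−λ)) = 0.01490 hr
Savings = 0.02980 − 0.01490 = 0.01490 hr

Final: 0.01490 hr


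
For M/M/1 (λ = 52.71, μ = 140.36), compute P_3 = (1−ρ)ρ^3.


ρ = 52.71/140.36 = 0.3755
P_n = (1−ρ)·ρ^n = (1 − 0.3755)·0.3755^3 = 0.6245·0.052960 = 0.033072

Final: 0.033072


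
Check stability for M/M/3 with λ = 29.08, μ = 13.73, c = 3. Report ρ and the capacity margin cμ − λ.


Total capacity cμ = 3·13.73 = 41.19/hr
ρ = λ/(cμ) = 29.08/41.19 = 0.7060
Stable ⇔ ρ < 1: YES
Spare capacity = cμ − λ = 41.19 − 29.08 = 12.11/hr

Final: ρ = 0.7060; stable; margin = 12.11/hr


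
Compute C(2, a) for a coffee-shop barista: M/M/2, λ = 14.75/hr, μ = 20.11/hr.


a = λ/μ = 0.7335; ρ = a/2 = 0.3667
P₀ = 0.463344 (from M/M/c formula)
C(c,a) = [a^c/(c!(1−ρ))]·P₀ = [0.53797/(2·0.6333)]·0.463344
= 0.42476·0.463344 = 0.196810

Final: 0.196810


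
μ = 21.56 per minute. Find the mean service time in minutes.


Mean service time = 1/μ = 1/21.56 minute = 0.04638 minute
In minutes: 0.04638 × 1 = 0.04638 min

Final: 0.04638 min


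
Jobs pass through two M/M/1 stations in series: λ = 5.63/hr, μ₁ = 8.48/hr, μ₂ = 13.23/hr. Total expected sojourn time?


Each node sees arrival rate λ = 5.63/hr (tandem ⇒ throughput preserved).
W₁ = 1/(μ₁−λ) = 1/(8.48−5.63) = 0.35088 hr
W₂ = 1/(μ₂−λ) = 1/(13.23−5.63) = 0.13158 hr
W_total = W₁ + W₂ = 0.35088 + 0.13158 = 0.48246 hr

Final: 0.48246 hr


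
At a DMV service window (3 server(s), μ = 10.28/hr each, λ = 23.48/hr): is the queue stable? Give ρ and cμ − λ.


Total capacity cμ = 3·10.28 = 30.84/hr
ρ = λ/(cμ) = 23.48/30.84 = 0.7613
Stable ⇔ ρ < 1: YES
Spare capacity = cμ − λ = 30.84 − 23.48 = 7.36/hr

Final: ρ = 0.7613; stable; margin = 7.36/hr


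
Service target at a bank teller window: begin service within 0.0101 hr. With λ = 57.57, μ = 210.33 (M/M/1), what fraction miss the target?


ρ = 57.57/210.33 = 0.2737
P(Wq > t) = ρ·e^{−(μ−λ)t} = 0.2737·e^{−1.5429}
= 0.2737·0.213765 = 0.058510

Final: 0.058510


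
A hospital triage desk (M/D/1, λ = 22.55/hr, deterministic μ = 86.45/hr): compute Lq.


ρ = 22.55/86.45 = 0.2608
M/D/1: Lq = ρ²/(2(1−ρ)) = 0.06804/(2·0.7392) = 0.04603

Final: 0.04603


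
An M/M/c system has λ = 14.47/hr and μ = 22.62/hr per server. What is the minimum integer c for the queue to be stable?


Stability requires cμ > λ ⇔ c > λ/μ.
λ/μ = 14.47/22.62 = 0.6397
Minimum integer c = ⌊0.6397⌋ + 1 = 1
Check: 1·22.62 = 22.62 > 14.47, while 0·22.62 = 0.00 ≤ 14.47

Final: 1 servers


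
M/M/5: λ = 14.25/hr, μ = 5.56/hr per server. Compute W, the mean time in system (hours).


a = 2.5629; ρ = 0.5126; P₀ = 0.074953
Lq = P₀·a^c·ρ/(c!(1−ρ)²) = 0.14903
Wq = Lq/λ = 0.14903/14.25 = 0.01046 hr
W = Wq + 1/μ = 0.01046 + 0.17986 = 0.19031 hr

Final: 0.19031 hr


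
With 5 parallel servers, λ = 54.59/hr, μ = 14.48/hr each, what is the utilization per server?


ρ = λ/(cμ) = 54.59/(5·14.48) = 54.59/72.40 = 0.7540

Final: 0.7540


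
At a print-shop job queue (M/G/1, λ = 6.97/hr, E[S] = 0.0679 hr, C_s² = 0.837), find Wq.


ρ = λ·E[S] = 6.97·0.0679 = 0.4733
E[S²] = E[S]²(1+C_s²) = 0.0679²·(1+0.837) = 0.008469
Wq = λ·E[S²]/(2(1−ρ)) = 6.97·0.008469/(2·0.5267) = 0.05603 hr

Final: 0.05603 hr


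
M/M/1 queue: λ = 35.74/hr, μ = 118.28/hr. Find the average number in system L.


ρ = λ/μ = 35.74/118.28 = 0.3022
L = ρ/(1−ρ) = 0.3022/(1 − 0.3022) = 0.3022/0.6978 = 0.4330

Final: 0.4330


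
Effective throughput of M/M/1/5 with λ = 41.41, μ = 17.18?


ρ = 2.4104; P_K = (1−ρ)ρ^5/(1−ρ^6) = 0.588123
λ_eff = λ(1 − P_K) = 41.41·(1 − 0.588123) = 41.41·0.411877 = 17.0558 /hr

Final: 17.0558 /hr


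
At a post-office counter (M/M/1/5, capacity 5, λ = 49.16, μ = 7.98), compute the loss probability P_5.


ρ = λ/μ = 49.16/7.98 = 6.1604
P_K = (1−ρ)ρ^K/(1−ρ^(K+1)) = (-5.1604·8872.477656)/(1 − 54658.020247)
= -45785.542591/-54657.020247 = 0.837688

Final: 0.837688


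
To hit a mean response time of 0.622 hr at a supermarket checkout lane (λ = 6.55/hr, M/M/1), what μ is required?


W = 1/(μ−λ) ⇒ μ − λ = 1/W = 1/0.622 = 1.6077
μ = λ + 1/W = 6.55 + 1.6077 = 8.1577 per hr

Final: 8.1577 /hr


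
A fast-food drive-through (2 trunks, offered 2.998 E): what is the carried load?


B(2,2.998) = 0.529204 (Erlang-B)
Carried load = a(1 − B) = 2.998·(1 − 0.529204) = 2.998·0.470796 = 1.4114 E

Final: 1.4114 Erlangs


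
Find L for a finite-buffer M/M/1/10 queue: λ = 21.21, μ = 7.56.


ρ = 21.21/7.56 = 2.8056
L = ρ[1 − (K+1)ρ^K + Kρ^(K+1)] / [(1−ρ)(1−ρ^(K+1))]
Numerator: 2.8056·(1 − 11·30212.643777 + 10·84763.250596) = 1445687.135165
Denominator: (-1.8056)·(-84762.250596) = 153042.952465
L = 1445687.135165/153042.952465 = 9.4463

Final: 9.4463


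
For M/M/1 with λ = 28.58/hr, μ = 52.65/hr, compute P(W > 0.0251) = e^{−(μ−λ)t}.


W ~ Exponential(μ−λ) for M/M/1.
μ − λ = 52.65 − 28.58 = 24.0700
P(W > t) = e^{−(μ−λ)t} = e^{−0.6042} = 0.546535

Final: 0.546535


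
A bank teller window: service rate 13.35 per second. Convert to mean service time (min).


Mean service time = 1/μ = 1/13.35 second = 0.07491 second
In minutes: 0.07491 × 0.0166667 = 0.001248 min

Final: 0.001248 min


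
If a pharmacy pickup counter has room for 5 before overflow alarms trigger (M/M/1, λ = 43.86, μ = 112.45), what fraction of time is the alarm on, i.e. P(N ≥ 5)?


ρ = 43.86/112.45 = 0.3900
P(N ≥ n) = ρ^n = 0.3900^5 = 0.009027

Final: 0.009027


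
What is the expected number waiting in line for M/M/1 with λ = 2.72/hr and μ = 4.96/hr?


ρ = 2.72/4.96 = 0.5484
Lq = ρ²/(1−ρ) = 0.3007/0.4516 = 0.6659

Final: 0.6659


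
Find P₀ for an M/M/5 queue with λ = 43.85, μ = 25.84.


a = λ/μ = 43.85/25.84 = 1.6970; ρ = a/c = 0.3394
Σ_{k=0}^{4} a^k/k! (terms k=0..4) = 1.00000 + 1.69698 + 1.43987 + 0.81448 + 0.34554 = 5.29687
Tail: a^5/(5!(1−ρ)) = 14.07296/(120·0.6606) = 0.17753
P₀ = 1/(5.29687 + 0.17753) = 1/5.47440 = 0.182668

Final: 0.182668


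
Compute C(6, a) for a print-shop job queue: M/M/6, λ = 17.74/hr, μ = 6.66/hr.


a = λ/μ = 2.6637; ρ = a/6 = 0.4439
P₀ = 0.069118 (from M/M/c formula)
C(c,a) = [a^c/(c!(1−ρ))]·P₀ = [357.17111/(720·0.5561)]·0.069118
= 0.89212·0.069118 = 0.061661

Final: 0.061661


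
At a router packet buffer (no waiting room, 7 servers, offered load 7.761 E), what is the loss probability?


B(c,a) = (a^c/c!) / Σ_{k=0}^{c} a^k/k!
a^7/7! = 336.506337
Σ terms (k=0..7): 1.00000 + 7.76100 + 30.11656 + 77.91154 + 151.16787 + 234.64277 + 303.51042 + 336.50634 = 1142.616495
B = 336.506337/1142.616495 = 0.294505

Final: 0.294505


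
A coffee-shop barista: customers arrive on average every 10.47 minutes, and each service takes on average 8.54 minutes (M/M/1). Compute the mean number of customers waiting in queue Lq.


λ = 60/10.47 = 5.7307 /hr
μ = 60/8.54 = 7.0258 /hr
ρ = λ/μ = 5.7307/7.0258 = 0.8157
Lq = ρ²/(1−ρ) = 0.6653/0.1843 = 3.6092

Final: 3.6092


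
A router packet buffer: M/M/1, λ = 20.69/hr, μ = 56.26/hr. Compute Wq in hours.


ρ = 20.69/56.26 = 0.3678
Wq = ρ/(μ−λ) = 0.3678/(56.26 − 20.69) = 0.3678/35.57 = 0.01034 hr

Final: 0.01034 hr


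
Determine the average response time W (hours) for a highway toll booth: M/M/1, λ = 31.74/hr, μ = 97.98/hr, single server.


W = 1/(μ−λ) = 1/(97.98 − 31.74) = 1/66.24 = 0.01510 hr

Final: 0.01510 hr


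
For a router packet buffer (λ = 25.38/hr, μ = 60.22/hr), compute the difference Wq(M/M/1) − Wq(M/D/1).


ρ = 25.38/60.22 = 0.4215
Wq(M/M/1) = ρ/(μ−λ) = 0.4215/34.84 = 0.01210 hr
Wq(M/D/1) = ρ/(2(μ−λ)) = 0.006048 hr
Savings = 0.01210 − 0.006048 = 0.006048 hr

Final: 0.006048 hr


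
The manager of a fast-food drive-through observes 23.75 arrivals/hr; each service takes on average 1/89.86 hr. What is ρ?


ρ = λ/μ = 23.75/89.86 = 0.2643

Final: 0.2643


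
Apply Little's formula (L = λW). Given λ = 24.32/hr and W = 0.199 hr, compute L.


L = λW = 24.32·0.199 = 4.8397

Final: 4.8397


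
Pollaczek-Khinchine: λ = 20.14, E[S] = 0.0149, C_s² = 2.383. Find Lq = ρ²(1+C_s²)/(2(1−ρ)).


ρ = λ·E[S] = 20.14·0.0149 = 0.3001
Lq = ρ²(1+C_s²)/(2(1−ρ)) = 0.09005·(1+2.383)/(2·0.6999)
= 0.09005·3.3830/1.3998 = 0.21763

Final: 0.21763


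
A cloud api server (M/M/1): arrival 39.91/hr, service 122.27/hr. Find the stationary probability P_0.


ρ = 39.91/122.27 = 0.3264
P_n = (1−ρ)·ρ^n = (1 − 0.3264)·0.3264^0 = 0.6736·1.000000 = 0.673591

Final: 0.673591


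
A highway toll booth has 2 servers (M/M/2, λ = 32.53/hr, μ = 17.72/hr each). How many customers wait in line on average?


a = λ/μ = 1.8358; ρ = a/2 = 0.9179
P₀ = 0.042813
Lq = P₀·a^c·ρ / (c!·(1−ρ)²) = 0.042813·3.37008·0.9179/(2·0.006742)
= 9.82151

Final: 9.82151


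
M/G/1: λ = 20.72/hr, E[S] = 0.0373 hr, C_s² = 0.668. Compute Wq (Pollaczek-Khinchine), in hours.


ρ = λ·E[S] = 20.72·0.0373 = 0.7729
E[S²] = E[S]²(1+C_s²) = 0.0373²·(1+0.668) = 0.002321
Wq = λ·E[S²]/(2(1−ρ)) = 20.72·0.002321/(2·0.2271) = 0.10585 hr

Final: 0.10585 hr


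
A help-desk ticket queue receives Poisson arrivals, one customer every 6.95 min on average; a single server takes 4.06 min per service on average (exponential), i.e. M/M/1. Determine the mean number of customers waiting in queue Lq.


λ = 60/6.95 = 8.6331 /hr
μ = 60/4.06 = 14.7783 /hr
ρ = λ/μ = 8.6331/14.7783 = 0.5842
Lq = ρ²/(1−ρ) = 0.3413/0.4158 = 0.8207

Final: 0.8207


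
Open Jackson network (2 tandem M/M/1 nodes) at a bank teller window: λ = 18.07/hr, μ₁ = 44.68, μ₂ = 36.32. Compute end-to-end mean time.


Each node sees arrival rate λ = 18.07/hr (tandem ⇒ throughput preserved).
W₁ = 1/(μ₁−λ) = 1/(44.68−18.07) = 0.03758 hr
W₂ = 1/(μ₂−λ) = 1/(36.32−18.07) = 0.05479 hr
W_total = W₁ + W₂ = 0.03758 + 0.05479 = 0.09237 hr

Final: 0.09237 hr


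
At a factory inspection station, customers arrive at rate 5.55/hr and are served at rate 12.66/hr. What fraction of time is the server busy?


ρ = λ/μ = 5.55/12.66 = 0.4384

Final: 0.4384


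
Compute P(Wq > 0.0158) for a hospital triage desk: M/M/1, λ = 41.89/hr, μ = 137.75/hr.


ρ = 41.89/137.75 = 0.3041
P(Wq > t) = ρ·e^{−(μ−λ)t} = 0.3041·e^{−1.5146}
= 0.3041·0.219899 = 0.066872

Final: 0.066872


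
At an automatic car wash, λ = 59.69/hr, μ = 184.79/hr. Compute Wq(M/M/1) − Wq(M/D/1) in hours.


ρ = 59.69/184.79 = 0.3230
Wq(M/M/1) = ρ/(μ−λ) = 0.3230/125.10 = 0.002582 hr
Wq(M/D/1) = ρ/(2(μ−λ)) = 0.001291 hr
Savings = 0.002582 − 0.001291 = 0.001291 hr

Final: 0.001291 hr


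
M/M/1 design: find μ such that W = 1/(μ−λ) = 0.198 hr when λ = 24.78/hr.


W = 1/(μ−λ) ⇒ μ − λ = 1/W = 1/0.198 = 5.0505
μ = λ + 1/W = 24.78 + 5.0505 = 29.8305 per hr

Final: 29.8305 /hr


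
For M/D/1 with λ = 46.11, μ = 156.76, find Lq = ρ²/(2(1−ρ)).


ρ = 46.11/156.76 = 0.2941
M/D/1: Lq = ρ²/(2(1−ρ)) = 0.08652/(2·0.7059) = 0.06129

Final: 0.06129
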